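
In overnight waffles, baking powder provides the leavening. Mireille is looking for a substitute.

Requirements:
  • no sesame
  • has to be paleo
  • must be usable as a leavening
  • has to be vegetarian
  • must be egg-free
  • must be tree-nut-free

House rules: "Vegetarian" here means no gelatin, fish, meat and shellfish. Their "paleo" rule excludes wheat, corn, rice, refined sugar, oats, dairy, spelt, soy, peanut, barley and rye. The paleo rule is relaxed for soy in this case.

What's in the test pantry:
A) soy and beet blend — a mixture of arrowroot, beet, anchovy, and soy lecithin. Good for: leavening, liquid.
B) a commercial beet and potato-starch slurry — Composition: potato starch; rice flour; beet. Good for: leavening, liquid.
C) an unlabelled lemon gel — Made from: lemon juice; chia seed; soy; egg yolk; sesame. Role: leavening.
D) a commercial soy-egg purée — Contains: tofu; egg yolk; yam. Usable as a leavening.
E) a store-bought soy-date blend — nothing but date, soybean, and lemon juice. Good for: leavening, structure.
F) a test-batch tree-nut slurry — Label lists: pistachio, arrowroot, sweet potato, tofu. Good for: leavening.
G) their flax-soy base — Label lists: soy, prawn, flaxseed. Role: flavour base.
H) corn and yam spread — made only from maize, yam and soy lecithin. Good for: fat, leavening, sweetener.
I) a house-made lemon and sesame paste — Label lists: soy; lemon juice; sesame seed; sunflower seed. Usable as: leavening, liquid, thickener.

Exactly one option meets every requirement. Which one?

A: has anchovy, so not vegetarian — no
B: has rice flour, so not paleo — no
C: has sesame, so not sesame-free; has egg yolk, so not egg-free — no
D: has egg yolk, so not egg-free — out
E: soy is permitted under the paleo carve-out; nothing else excluded — keep
F: has pistachio, so not tree-nut-free — reject
G: not usable as a leavening; has prawn, so not vegetarian — reject
H: has maize, so not paleo — out
I: has sesame seed, so not sesame-free — reject

E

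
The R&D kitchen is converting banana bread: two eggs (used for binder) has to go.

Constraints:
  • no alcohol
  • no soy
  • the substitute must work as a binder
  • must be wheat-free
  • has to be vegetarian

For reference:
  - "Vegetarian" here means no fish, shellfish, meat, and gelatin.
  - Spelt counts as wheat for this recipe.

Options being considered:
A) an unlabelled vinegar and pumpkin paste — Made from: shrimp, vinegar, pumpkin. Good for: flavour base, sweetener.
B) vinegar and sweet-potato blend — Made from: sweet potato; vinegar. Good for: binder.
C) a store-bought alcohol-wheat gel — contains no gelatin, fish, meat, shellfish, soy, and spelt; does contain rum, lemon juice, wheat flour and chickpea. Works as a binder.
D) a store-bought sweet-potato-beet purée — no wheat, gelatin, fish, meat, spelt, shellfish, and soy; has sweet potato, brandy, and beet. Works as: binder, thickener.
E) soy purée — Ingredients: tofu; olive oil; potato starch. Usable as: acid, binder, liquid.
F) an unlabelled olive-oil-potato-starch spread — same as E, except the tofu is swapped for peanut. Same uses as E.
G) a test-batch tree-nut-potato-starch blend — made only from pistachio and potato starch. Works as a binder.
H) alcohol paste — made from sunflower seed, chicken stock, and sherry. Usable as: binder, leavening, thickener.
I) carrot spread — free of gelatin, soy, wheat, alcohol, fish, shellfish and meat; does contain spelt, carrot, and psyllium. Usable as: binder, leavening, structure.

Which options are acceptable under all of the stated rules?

B, F, G

A: not usable as a binder; has shrimp, so not vegetarian — reject
B: vegetarian, wheat-free — keep
C: has wheat flour, so not wheat-free; has rum, so not alcohol-free — no
D: has brandy, so not alcohol-free — out
E: has tofu, so not soy-free — no
F: works as a binder, no alcohol, no soy — OK
G: works as a binder, wheat-free, vegetarian — OK
H: has chicken stock, so not vegetarian; has sherry, so not alcohol-free — out
I: has spelt, so not wheat-free — reject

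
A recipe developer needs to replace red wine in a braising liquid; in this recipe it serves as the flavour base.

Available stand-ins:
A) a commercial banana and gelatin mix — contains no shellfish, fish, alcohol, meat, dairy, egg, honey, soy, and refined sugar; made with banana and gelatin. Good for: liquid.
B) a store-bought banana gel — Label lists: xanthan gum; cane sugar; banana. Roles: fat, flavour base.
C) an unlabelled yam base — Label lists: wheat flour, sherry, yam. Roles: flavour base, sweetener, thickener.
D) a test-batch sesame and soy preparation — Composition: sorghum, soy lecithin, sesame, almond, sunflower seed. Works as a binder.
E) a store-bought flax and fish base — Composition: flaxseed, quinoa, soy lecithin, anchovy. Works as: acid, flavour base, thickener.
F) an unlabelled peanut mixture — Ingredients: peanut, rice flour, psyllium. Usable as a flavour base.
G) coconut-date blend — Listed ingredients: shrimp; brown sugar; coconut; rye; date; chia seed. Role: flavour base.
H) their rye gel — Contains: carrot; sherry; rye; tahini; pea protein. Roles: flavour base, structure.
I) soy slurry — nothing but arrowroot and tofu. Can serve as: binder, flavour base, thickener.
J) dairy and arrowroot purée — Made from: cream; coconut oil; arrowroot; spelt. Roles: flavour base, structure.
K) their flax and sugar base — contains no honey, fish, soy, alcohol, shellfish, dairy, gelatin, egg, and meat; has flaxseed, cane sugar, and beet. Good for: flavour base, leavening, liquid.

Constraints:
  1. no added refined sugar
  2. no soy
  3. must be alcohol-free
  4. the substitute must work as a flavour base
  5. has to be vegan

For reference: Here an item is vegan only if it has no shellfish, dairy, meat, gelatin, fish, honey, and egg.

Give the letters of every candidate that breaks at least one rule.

A, B, C, D, E, G, H, I, J, K

A: not usable as a flavour base; has gelatin, so not vegan — reject
B: has cane sugar, so not no-added-sugar — out
C: has sherry, so not alcohol-free — no
D: not usable as a flavour base; has soy lecithin, so not soy-free — reject
E: has anchovy, so not vegan; has soy lecithin, so not soy-free — no
F: only peanut, rice flour and psyllium; none excluded — valid
G: has shrimp, so not vegan; has brown sugar, so not no-added-sugar — no
H: has sherry, so not alcohol-free — reject
I: has tofu, so not soy-free — out
J: has cream, so not vegan — no
K: has cane sugar, so not no-added-sugar — reject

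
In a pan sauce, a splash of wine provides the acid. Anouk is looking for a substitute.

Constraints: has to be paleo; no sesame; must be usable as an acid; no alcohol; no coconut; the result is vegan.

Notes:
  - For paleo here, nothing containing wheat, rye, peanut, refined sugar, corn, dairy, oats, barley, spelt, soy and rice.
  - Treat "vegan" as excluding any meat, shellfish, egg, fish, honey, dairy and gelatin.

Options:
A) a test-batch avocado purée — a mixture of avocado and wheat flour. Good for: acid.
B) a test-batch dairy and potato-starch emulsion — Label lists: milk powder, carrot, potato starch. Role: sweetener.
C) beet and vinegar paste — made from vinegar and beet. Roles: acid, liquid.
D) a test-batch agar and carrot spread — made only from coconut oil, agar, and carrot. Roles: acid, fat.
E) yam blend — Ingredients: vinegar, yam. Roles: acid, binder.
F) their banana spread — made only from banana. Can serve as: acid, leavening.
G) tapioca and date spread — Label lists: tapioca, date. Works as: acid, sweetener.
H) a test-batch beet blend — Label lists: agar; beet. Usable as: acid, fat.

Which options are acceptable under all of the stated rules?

A: has wheat flour, so not paleo — reject
B: not usable as an acid; has milk powder, so not paleo (and 1 more) — no
C: works as an acid, paleo, no alcohol — keep
D: has coconut oil, so not coconut-free — out
E: only yam and vinegar; none excluded — OK
F: works as an acid, no coconut, no alcohol — OK
G: nothing on the exclusion list — keep
H: only agar and beet; none excluded — OK

C, E, F, G, H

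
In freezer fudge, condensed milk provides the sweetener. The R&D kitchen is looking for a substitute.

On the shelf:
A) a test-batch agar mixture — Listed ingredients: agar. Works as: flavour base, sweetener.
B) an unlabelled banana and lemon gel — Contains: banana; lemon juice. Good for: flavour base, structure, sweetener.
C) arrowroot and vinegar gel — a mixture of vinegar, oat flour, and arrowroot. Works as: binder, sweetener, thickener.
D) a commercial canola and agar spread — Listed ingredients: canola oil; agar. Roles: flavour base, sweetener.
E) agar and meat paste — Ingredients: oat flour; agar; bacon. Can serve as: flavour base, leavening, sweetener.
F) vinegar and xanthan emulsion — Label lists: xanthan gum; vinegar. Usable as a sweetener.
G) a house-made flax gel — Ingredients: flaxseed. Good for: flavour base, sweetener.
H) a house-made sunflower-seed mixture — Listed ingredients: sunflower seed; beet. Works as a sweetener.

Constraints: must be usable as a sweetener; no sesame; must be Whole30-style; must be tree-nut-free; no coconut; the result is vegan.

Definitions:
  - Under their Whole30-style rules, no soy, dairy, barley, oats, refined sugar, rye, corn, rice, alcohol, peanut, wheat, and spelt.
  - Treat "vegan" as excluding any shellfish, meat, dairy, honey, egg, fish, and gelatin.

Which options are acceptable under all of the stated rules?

A, B, D, F, G, H

A: no sesame, no coconut — valid
B: no sesame, no tree nuts — keep
C: has oat flour, so not Whole30-style — no
D: only agar and canola oil; none excluded — valid
E: has oat flour, so not Whole30-style; has bacon, so not vegan — out
F: only vinegar and xanthan gum; none excluded — OK
G: only flaxseed; none excluded — valid
H: every rule checks out — keep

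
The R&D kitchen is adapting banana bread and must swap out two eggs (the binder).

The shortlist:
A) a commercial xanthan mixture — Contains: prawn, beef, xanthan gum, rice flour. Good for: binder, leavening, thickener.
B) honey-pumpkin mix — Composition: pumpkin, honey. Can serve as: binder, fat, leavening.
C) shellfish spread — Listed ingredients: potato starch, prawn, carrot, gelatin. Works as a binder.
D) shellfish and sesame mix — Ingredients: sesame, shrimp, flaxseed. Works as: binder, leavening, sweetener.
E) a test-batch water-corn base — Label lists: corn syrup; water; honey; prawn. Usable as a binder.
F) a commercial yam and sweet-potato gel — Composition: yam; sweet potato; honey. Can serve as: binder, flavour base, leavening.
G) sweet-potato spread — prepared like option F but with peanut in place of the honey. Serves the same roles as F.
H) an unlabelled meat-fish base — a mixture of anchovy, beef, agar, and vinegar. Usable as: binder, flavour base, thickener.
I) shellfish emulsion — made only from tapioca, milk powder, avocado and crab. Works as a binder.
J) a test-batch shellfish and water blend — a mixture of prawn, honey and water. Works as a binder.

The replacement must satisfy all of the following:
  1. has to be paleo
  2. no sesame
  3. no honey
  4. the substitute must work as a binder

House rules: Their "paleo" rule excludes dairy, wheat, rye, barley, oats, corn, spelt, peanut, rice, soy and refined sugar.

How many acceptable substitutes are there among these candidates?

2

A: has rice flour, so not paleo — no
B: has honey, so not honey-free — out
C: gelatin and prawn etc. — none of it excluded — keep
D: has sesame, so not sesame-free — no
E: has corn syrup, so not paleo; has honey, so not honey-free — reject
F: has honey, so not honey-free — reject
G: has peanut, so not paleo — reject
H: no sesame, paleo — OK
I: has milk powder, so not paleo — no
J: has honey, so not honey-free — reject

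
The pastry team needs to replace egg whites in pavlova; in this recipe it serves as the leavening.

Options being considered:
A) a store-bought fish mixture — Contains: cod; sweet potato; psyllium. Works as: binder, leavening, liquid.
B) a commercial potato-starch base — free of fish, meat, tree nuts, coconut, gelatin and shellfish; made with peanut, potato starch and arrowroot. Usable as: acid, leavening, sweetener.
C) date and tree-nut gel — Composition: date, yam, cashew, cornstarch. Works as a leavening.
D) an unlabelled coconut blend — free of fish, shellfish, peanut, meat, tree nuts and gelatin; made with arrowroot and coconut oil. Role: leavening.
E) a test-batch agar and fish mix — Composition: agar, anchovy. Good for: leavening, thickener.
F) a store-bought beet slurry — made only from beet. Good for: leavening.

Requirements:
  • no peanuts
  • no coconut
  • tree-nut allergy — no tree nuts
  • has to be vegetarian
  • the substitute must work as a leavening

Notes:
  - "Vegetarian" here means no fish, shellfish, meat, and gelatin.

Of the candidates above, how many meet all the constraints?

A: has cod, so not vegetarian — out
B: has peanut, so not peanut-free — reject
C: has cashew, so not tree-nut-free — out
D: has coconut oil, so not coconut-free — out
E: has anchovy, so not vegetarian — out
F: every rule checks out — keep

1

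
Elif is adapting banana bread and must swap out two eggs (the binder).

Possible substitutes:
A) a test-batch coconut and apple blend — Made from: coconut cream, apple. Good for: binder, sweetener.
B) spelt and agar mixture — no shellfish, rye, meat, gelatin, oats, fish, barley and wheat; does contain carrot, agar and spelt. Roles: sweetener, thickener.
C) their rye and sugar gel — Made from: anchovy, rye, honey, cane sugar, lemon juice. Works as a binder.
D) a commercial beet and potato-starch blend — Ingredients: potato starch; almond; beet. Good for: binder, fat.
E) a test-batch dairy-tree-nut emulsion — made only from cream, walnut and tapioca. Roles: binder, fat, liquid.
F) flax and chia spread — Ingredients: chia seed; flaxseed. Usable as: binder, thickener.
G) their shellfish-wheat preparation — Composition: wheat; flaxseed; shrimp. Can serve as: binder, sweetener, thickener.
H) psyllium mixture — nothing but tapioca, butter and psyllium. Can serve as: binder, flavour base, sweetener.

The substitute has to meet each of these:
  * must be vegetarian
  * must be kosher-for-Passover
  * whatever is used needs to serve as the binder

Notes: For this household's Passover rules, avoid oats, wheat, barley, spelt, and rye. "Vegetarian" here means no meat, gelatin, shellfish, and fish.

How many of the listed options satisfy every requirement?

5

A: works as a binder, vegetarian, kosher-for-Passover — valid
B: not usable as a binder; has spelt, so not kosher-for-Passover — reject
C: has rye, so not kosher-for-Passover; has anchovy, so not vegetarian — out
D: every rule checks out — OK
E: only cream, walnut and tapioca; none excluded — keep
F: vegetarian, kosher-for-Passover — keep
G: has wheat, so not kosher-for-Passover; has shrimp, so not vegetarian — no
H: nothing on the exclusion list — keep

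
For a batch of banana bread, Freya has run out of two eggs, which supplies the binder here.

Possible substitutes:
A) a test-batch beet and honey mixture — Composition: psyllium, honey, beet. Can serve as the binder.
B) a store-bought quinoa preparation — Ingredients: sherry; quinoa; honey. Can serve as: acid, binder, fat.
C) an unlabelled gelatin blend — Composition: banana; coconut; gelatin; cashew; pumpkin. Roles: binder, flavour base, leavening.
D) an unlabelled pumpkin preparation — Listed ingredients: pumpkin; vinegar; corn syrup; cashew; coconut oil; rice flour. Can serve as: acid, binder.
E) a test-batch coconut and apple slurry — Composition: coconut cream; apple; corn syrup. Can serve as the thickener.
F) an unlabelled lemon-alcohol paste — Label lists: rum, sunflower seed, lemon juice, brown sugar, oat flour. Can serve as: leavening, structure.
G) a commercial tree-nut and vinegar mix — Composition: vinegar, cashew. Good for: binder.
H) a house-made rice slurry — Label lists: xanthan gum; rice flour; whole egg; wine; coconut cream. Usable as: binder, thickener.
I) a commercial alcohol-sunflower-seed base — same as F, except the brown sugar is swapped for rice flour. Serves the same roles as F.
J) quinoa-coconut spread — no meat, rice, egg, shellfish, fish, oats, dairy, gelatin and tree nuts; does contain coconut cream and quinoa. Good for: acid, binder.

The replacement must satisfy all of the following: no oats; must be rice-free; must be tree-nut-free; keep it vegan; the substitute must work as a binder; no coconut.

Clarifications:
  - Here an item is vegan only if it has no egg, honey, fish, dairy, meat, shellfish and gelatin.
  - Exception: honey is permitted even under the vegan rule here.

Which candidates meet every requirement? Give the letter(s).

A, B

A: honey is permitted under the vegan carve-out; nothing else excluded — keep
B: honey is permitted under the vegan carve-out; nothing else excluded — valid
C: has gelatin, so not vegan; has coconut, so not coconut-free (and 1 more) — out
D: has rice flour, so not rice-free; has coconut oil, so not coconut-free (and 1 more) — reject
E: not usable as a binder; has coconut cream, so not coconut-free — no
F: not usable as a binder; has oat flour, so not oat-free — no
G: has cashew, so not tree-nut-free — reject
H: has whole egg, so not vegan; has rice flour, so not rice-free (and 1 more) — no
I: not usable as a binder; has rice flour, so not rice-free (and 1 more) — no
J: has coconut cream, so not coconut-free — reject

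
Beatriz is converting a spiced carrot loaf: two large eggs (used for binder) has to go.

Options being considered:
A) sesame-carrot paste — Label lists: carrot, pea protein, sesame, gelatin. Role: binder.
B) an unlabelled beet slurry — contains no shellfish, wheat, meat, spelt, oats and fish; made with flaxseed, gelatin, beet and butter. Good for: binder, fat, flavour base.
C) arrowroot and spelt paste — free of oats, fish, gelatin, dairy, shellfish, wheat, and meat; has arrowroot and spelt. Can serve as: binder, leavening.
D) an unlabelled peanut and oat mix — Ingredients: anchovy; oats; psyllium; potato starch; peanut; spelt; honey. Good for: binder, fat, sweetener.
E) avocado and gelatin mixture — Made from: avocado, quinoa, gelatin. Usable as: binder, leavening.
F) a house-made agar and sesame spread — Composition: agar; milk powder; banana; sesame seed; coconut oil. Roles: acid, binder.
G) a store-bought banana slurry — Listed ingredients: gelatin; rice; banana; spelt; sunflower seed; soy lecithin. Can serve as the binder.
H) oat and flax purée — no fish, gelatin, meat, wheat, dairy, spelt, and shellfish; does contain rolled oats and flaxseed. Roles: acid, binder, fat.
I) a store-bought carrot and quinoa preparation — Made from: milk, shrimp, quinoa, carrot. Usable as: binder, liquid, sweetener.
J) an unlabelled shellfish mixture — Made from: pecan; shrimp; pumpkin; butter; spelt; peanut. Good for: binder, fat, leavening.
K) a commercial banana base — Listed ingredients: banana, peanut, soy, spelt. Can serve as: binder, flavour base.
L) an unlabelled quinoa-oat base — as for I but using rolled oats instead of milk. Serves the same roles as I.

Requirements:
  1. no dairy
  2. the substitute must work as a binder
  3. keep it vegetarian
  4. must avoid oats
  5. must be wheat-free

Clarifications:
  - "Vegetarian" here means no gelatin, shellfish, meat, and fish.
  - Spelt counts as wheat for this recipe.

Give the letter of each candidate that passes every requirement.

A: has gelatin, so not vegetarian — out
B: has gelatin, so not vegetarian; has butter, so not dairy-free — out
C: has spelt, so not wheat-free — no
D: has anchovy, so not vegetarian; has spelt, so not wheat-free (and 1 more) — reject
E: has gelatin, so not vegetarian — no
F: has milk powder, so not dairy-free — no
G: has gelatin, so not vegetarian; has spelt, so not wheat-free — reject
H: has rolled oats, so not oat-free — out
I: has shrimp, so not vegetarian; has milk, so not dairy-free — out
J: has shrimp, so not vegetarian; has butter, so not dairy-free (and 1 more) — reject
K: has spelt, so not wheat-free — reject
L: has shrimp, so not vegetarian; has rolled oats, so not oat-free — no

none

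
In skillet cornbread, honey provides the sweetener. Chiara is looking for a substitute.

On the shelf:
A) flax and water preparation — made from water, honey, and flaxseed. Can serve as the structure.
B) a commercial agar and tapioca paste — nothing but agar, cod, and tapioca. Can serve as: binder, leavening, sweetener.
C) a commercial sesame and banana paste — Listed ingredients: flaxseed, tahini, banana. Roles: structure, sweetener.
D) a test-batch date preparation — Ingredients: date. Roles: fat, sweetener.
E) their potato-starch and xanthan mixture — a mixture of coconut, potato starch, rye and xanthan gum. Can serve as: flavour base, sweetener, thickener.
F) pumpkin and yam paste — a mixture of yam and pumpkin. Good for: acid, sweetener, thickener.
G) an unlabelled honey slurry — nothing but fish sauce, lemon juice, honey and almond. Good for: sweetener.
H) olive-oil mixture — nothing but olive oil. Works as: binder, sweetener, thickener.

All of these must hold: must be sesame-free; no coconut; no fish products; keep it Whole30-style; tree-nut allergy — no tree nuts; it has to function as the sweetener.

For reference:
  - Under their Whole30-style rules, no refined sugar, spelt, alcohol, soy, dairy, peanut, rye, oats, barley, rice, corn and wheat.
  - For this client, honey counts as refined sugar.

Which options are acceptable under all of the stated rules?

A: not usable as a sweetener; has honey, so not Whole30-style — out
B: has cod, so not fish-free — reject
C: has tahini, so not sesame-free — reject
D: only date; none excluded — keep
E: has rye, so not Whole30-style; has coconut, so not coconut-free — no
F: works as a sweetener, no fish, no coconut — keep
G: has honey, so not Whole30-style; has fish sauce, so not fish-free (and 1 more) — out
H: only olive oil; none excluded — keep

D, F, H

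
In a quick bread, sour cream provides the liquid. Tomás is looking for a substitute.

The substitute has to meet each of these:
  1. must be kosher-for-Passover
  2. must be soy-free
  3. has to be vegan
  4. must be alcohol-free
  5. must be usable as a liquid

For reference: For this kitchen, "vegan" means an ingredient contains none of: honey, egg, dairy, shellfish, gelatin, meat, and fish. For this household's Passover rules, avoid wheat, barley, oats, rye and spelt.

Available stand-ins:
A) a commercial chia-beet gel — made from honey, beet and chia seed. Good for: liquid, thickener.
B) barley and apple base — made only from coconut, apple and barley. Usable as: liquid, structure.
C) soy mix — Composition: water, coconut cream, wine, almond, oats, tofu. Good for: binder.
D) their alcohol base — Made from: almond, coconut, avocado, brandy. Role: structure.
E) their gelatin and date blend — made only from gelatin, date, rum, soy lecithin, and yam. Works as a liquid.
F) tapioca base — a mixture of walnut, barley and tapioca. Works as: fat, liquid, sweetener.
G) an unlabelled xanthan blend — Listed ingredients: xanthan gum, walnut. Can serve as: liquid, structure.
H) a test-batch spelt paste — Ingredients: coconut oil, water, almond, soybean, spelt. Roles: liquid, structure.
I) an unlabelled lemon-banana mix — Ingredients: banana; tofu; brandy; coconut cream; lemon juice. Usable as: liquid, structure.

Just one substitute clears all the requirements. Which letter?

A: has honey, so not vegan — no
B: has barley, so not kosher-for-Passover — out
C: not usable as a liquid; has oats, so not kosher-for-Passover (and 2 more) — reject
D: not usable as a liquid; has brandy, so not alcohol-free — out
E: has gelatin, so not vegan; has soy lecithin, so not soy-free (and 1 more) — out
F: has barley, so not kosher-for-Passover — no
G: only walnut and xanthan gum; none excluded — OK
H: has spelt, so not kosher-for-Passover; has soybean, so not soy-free — out
I: has tofu, so not soy-free; has brandy, so not alcohol-free — out

G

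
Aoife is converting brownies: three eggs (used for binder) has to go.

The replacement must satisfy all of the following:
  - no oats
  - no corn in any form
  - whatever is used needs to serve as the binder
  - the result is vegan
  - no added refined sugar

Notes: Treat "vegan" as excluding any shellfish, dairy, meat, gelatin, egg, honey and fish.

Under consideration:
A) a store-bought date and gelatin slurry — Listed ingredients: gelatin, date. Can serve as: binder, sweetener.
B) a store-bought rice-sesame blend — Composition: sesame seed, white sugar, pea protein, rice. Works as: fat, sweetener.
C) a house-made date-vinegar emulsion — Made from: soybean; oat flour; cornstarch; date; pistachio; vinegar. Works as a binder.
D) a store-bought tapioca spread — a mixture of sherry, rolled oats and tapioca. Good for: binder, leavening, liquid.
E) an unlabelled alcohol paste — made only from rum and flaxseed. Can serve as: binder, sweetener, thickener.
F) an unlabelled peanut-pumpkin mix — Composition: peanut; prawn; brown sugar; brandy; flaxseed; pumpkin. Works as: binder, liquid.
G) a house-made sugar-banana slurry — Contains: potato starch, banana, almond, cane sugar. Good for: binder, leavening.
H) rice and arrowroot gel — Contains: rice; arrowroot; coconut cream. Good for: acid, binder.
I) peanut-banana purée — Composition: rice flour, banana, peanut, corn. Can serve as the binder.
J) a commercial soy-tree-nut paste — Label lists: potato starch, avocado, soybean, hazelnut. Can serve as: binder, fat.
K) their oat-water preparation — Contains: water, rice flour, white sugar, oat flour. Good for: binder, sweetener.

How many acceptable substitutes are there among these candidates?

A: has gelatin, so not vegan — out
B: not usable as a binder; has white sugar, so not no-added-sugar — out
C: has cornstarch, so not corn-free; has oat flour, so not oat-free — no
D: has rolled oats, so not oat-free — out
E: only rum and flaxseed; none excluded — keep
F: has prawn, so not vegan; has brown sugar, so not no-added-sugar — out
G: has cane sugar, so not no-added-sugar — reject
H: nothing on the exclusion list — valid
I: has corn, so not corn-free — out
J: soybean and hazelnut etc. — none of it excluded — keep
K: has white sugar, so not no-added-sugar; has oat flour, so not oat-free — reject

3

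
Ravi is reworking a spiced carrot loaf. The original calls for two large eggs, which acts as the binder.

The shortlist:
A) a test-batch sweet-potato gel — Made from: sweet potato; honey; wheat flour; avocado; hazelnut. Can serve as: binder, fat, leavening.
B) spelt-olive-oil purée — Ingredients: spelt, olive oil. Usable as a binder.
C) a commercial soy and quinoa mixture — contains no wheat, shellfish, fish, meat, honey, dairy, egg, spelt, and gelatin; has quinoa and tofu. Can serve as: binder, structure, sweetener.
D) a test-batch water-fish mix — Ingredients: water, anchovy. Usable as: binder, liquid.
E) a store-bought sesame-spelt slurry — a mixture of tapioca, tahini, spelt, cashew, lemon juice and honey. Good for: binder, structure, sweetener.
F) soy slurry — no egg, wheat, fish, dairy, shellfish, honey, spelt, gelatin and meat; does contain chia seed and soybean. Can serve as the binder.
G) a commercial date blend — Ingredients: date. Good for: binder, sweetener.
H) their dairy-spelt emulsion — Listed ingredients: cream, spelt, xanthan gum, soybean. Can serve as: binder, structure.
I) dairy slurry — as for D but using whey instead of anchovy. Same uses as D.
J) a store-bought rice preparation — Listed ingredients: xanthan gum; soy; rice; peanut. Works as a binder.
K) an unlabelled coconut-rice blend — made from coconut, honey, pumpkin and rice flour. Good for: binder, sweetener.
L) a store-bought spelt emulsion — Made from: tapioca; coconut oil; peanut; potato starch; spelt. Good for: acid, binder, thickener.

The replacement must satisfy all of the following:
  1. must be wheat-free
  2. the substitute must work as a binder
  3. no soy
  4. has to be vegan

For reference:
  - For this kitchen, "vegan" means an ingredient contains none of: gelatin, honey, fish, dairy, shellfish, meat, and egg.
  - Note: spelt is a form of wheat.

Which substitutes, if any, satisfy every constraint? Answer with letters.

G

A: has honey, so not vegan; has wheat flour, so not wheat-free — no
B: has spelt, so not wheat-free — no
C: has tofu, so not soy-free — no
D: has anchovy, so not vegan — out
E: has honey, so not vegan; has spelt, so not wheat-free — no
F: has soybean, so not soy-free — reject
G: works as a binder, wheat-free, vegan — keep
H: has cream, so not vegan; has spelt, so not wheat-free (and 1 more) — reject
I: has whey, so not vegan — out
J: has soy, so not soy-free — reject
K: has honey, so not vegan — reject
L: has spelt, so not wheat-free — reject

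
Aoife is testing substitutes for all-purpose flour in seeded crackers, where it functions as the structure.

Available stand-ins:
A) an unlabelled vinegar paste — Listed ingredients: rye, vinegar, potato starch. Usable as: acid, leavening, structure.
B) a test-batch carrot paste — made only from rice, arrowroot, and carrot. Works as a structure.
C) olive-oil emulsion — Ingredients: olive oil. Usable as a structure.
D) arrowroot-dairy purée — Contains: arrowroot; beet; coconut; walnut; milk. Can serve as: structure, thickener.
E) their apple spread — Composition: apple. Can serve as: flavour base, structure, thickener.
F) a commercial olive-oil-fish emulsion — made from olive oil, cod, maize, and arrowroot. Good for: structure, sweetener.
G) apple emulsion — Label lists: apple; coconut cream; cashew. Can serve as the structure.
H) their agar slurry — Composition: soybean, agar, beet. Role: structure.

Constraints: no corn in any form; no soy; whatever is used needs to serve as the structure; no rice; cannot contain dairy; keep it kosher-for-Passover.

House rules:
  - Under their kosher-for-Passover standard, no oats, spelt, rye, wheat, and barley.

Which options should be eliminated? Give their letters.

A, B, D, F, H

A: has rye, so not kosher-for-Passover — no
B: has rice, so not rice-free — out
C: no soy, kosher-for-Passover — valid
D: has milk, so not dairy-free — out
E: every rule checks out — valid
F: has maize, so not corn-free — reject
G: every rule checks out — OK
H: has soybean, so not soy-free — no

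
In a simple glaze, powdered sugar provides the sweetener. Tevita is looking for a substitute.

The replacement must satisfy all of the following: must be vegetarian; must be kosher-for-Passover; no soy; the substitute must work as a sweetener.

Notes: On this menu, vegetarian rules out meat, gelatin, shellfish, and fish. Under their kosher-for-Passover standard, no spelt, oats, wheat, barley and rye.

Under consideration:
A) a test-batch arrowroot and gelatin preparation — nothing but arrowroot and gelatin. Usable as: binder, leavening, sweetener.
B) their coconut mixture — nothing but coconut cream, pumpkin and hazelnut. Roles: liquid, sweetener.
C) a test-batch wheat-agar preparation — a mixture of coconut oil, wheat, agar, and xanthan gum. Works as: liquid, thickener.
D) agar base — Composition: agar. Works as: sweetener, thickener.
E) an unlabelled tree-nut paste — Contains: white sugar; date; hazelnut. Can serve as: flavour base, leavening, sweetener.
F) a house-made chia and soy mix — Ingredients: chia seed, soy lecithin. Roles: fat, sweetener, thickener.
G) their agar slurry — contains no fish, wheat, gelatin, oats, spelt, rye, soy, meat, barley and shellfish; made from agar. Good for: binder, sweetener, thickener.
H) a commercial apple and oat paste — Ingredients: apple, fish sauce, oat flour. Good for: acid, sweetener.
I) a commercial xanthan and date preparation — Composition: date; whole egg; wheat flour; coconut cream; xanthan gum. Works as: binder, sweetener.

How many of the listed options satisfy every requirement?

A: has gelatin, so not vegetarian — out
B: kosher-for-Passover, vegetarian — valid
C: not usable as a sweetener; has wheat, so not kosher-for-Passover — reject
D: only agar; none excluded — OK
E: nothing on the exclusion list — valid
F: has soy lecithin, so not soy-free — no
G: no soy, kosher-for-Passover — valid
H: has fish sauce, so not vegetarian; has oat flour, so not kosher-for-Passover — out
I: has wheat flour, so not kosher-for-Passover — out

4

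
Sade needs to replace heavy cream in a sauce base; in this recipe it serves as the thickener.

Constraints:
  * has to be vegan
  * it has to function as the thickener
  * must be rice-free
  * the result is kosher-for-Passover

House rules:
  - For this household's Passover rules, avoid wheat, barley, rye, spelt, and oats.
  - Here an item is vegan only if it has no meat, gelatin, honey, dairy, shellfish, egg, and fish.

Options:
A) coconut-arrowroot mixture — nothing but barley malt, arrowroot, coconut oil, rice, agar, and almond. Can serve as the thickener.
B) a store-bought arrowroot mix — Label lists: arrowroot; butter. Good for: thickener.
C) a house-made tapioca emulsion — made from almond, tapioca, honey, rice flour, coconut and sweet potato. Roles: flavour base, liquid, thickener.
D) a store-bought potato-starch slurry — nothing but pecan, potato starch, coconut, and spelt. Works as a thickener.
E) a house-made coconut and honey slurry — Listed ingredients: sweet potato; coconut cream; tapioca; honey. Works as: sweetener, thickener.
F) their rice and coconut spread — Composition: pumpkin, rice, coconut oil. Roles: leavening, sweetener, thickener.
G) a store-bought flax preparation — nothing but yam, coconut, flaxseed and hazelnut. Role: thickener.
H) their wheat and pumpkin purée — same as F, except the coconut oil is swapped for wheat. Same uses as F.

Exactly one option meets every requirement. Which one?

A: has barley malt, so not kosher-for-Passover; has rice, so not rice-free — out
B: has butter, so not vegan — no
C: has honey, so not vegan; has rice flour, so not rice-free — no
D: has spelt, so not kosher-for-Passover — out
E: has honey, so not vegan — out
F: has rice, so not rice-free — reject
G: coconut and hazelnut etc. — none of it excluded — keep
H: has wheat, so not kosher-for-Passover; has rice, so not rice-free — no

G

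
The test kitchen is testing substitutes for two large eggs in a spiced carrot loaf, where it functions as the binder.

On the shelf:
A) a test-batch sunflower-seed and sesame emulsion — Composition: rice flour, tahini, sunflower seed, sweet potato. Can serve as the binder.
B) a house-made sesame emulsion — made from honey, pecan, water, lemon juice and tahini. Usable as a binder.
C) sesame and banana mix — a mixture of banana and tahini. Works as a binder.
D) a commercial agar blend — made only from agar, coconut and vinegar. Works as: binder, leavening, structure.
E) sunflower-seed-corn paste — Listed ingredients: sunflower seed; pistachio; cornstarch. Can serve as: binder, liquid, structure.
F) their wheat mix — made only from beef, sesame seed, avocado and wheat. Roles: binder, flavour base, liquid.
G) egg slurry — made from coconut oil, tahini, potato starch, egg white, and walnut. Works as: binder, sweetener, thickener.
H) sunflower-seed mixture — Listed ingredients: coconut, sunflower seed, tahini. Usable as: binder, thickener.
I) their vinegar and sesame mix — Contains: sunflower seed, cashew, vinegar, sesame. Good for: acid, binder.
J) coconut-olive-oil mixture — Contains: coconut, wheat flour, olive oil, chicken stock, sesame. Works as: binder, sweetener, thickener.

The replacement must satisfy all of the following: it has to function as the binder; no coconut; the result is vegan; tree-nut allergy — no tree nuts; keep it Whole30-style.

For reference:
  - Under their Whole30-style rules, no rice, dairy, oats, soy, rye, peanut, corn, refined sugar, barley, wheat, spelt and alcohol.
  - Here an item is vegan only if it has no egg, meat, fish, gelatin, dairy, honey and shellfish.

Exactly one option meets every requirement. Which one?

C

A: has rice flour, so not Whole30-style — no
B: has honey, so not vegan; has pecan, so not tree-nut-free — out
C: only tahini and banana; none excluded — valid
D: has coconut, so not coconut-free — no
E: has cornstarch, so not Whole30-style; has pistachio, so not tree-nut-free — no
F: has wheat, so not Whole30-style; has beef, so not vegan — no
G: has egg white, so not vegan; has coconut oil, so not coconut-free (and 1 more) — reject
H: has coconut, so not coconut-free — out
I: has cashew, so not tree-nut-free — out
J: has wheat flour, so not Whole30-style; has chicken stock, so not vegan (and 1 more) — out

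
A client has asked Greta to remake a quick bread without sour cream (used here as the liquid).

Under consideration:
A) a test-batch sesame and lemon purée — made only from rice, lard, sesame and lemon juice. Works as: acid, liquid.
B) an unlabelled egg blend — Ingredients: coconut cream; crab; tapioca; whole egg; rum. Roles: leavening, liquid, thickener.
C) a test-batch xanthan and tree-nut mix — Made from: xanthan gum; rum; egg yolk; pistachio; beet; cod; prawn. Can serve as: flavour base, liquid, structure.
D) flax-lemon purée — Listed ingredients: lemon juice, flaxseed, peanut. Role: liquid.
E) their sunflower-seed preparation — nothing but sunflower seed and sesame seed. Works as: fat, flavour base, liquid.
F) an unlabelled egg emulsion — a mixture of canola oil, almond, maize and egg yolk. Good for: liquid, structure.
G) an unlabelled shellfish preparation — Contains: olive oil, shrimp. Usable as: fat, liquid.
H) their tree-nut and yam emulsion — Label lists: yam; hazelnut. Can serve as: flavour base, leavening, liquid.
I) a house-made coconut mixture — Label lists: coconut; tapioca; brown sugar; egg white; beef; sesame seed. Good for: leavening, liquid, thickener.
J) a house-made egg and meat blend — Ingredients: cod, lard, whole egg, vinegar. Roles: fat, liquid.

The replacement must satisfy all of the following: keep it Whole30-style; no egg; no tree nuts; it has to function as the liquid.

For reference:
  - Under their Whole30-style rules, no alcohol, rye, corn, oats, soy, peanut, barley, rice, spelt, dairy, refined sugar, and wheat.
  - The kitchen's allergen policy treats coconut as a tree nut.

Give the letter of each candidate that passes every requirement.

A: has rice, so not Whole30-style — no
B: has rum, so not Whole30-style; has whole egg, so not egg-free (and 1 more) — no
C: has rum, so not Whole30-style; has egg yolk, so not egg-free (and 1 more) — no
D: has peanut, so not Whole30-style — out
E: only sesame seed and sunflower seed; none excluded — valid
F: has maize, so not Whole30-style; has egg yolk, so not egg-free (and 1 more) — out
G: works as a liquid, Whole30-style, no egg — valid
H: has hazelnut, so not tree-nut-free — out
I: has brown sugar, so not Whole30-style; has egg white, so not egg-free (and 1 more) — out
J: has whole egg, so not egg-free — reject

E, G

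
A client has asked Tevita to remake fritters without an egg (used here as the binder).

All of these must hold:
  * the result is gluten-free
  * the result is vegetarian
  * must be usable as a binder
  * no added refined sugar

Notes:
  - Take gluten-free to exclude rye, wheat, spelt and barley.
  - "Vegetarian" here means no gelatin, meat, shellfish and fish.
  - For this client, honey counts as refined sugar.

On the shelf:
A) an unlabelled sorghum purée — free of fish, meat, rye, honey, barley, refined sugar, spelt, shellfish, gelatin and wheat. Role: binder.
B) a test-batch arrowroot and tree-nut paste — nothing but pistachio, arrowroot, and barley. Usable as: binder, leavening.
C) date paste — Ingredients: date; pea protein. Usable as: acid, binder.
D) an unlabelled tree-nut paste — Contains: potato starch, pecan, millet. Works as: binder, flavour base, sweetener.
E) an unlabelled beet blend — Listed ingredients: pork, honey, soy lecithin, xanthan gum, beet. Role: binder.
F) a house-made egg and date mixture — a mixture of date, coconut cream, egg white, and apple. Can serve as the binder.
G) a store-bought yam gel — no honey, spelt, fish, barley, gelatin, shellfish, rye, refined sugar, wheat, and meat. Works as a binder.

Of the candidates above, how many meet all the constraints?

5

A: works as a binder, no-added-sugar, vegetarian — valid
B: has barley, so not gluten-free — no
C: gluten-free, vegetarian — OK
D: nothing on the exclusion list — valid
E: has pork, so not vegetarian; has honey, so not no-added-sugar — out
F: coconut cream and egg white etc. — none of it excluded — valid
G: gluten-free, no-added-sugar — OK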